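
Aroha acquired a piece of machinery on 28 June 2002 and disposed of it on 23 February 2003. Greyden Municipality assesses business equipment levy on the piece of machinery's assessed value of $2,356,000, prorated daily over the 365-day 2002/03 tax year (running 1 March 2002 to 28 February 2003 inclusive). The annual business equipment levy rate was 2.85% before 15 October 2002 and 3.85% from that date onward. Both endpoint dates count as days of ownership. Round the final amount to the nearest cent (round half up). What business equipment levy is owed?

$52,855.08

28 June – 14 October 2002: 109 days at 2.85% → $2,356,000 × 2.85% × 109/365 = $20,051.8192
15 October 2002 – 23 February 2003: 132 days at 3.85% → $2,356,000 × 3.85% × 132/365 = $32,803.2658
Total = $52,855.0849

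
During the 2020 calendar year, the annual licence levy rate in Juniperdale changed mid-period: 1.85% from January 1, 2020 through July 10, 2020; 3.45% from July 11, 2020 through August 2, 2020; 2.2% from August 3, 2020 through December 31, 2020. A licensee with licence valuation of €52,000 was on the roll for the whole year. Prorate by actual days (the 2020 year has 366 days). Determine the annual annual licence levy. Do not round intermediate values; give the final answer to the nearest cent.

€1,089.37

January 1 – July 10, 2020: 192 days at 1.85% → €52,000 × 1.85% × 192/366 = €504.6557
July 11 – August 2, 2020: 23 days at 3.45% → €52,000 × 3.45% × 23/366 = €112.7377
August 3 – December 31, 2020: 151 days at 2.2% → €52,000 × 2.2% × 151/366 = €471.9781
Total = €1,089.3716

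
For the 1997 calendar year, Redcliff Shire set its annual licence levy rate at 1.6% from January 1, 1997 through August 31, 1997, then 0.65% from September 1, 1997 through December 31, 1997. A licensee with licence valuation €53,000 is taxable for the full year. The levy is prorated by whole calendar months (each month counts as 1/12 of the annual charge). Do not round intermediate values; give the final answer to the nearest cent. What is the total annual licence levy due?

January 1 – August 31, 1997: 8 months at 1.6% → €53,000 × 1.6% × 8/12 = €565.3333
September 1 – December 31, 1997: 4 months at 0.65% → €53,000 × 0.65% × 4/12 = €114.8333
Total = €680.1667

€680.17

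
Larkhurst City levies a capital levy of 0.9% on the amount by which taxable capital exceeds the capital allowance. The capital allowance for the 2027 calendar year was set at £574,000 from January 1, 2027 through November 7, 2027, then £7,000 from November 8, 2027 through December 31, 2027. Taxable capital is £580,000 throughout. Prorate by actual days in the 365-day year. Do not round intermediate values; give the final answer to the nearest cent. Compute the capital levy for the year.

£808.96

January 1 – November 7, 2027: 311 days, exemption £574,000 → (£580,000 − £574,000) × 0.9% × 311/365 = £46.0110
November 8 – December 31, 2027: 54 days, exemption £7,000 → (£580,000 − £7,000) × 0.9% × 54/365 = £762.9534
Total = £808.9644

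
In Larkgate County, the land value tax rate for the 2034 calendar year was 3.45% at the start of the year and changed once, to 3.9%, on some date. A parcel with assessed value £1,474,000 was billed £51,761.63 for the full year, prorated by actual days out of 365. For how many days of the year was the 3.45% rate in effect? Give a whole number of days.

Let d = days at the first rate; then 365 − d days at the second rate.
£1,474,000 × [3.45%·d + 3.9%·(365−d)] / 365 = £51,761.63
Solving gives d = 315, so the new rate took effect on 12 Nov 2034.

315 days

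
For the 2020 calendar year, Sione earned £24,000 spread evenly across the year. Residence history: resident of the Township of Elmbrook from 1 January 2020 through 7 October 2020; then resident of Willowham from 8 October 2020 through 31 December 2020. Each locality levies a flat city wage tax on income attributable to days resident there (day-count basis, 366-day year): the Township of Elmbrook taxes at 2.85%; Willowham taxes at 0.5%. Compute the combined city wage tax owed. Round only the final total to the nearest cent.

£553.02

The Township of Elmbrook, 1 January – 7 October 2020: 281 days → £24,000 × 2.85% × 281/366 = £525.1475
Willowham, 8 October – 31 December 2020: 85 days → £24,000 × 0.5% × 85/366 = £27.8689
Total = £553.0164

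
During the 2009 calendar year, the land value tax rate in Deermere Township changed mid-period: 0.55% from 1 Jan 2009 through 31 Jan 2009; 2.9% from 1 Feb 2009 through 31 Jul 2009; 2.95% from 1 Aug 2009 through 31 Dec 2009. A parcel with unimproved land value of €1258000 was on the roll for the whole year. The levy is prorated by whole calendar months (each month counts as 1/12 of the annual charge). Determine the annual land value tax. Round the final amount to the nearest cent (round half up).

1 Jan – 31 Jan 2009: 1 month at 0.55% → €1258000 × 0.55% × 1/12 = €576.5833
1 Feb – 31 Jul 2009: 6 months at 2.9% → €1258000 × 2.9% × 6/12 = €18241.0000
1 Aug – 31 Dec 2009: 5 months at 2.95% → €1258000 × 2.95% × 5/12 = €15462.9167
Total = €34280.5000

€34280.50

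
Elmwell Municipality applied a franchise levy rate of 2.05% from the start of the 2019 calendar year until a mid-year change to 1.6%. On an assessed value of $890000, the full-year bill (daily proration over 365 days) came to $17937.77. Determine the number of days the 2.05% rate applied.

Let d = days at the first rate; then 365 − d days at the second rate.
$890000 × [2.05%·d + 1.6%·(365−d)] / 365 = $17937.77
Solving gives d = 337, so the new rate took effect on 4 December 2019.

337 days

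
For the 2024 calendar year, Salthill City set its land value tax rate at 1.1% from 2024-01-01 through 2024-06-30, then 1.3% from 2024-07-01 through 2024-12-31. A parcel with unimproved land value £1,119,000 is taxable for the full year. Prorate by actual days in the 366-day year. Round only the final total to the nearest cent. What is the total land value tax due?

£13,434.11

2024-01-01 to 2024-06-30: 182 days at 1.1% → £1,119,000 × 1.1% × 182/366 = £6,120.8689
2024-07-01 to 2024-12-31: 184 days at 1.3% → £1,119,000 × 1.3% × 184/366 = £7,313.2459
Total = £13,434.1148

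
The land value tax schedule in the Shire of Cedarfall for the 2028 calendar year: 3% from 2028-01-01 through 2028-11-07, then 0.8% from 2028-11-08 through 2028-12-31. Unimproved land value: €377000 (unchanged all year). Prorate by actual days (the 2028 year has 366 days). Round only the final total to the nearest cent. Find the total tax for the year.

2028-01-01 to 2028-11-07: 312 days at 3% → €377000 × 3% × 312/366 = €9641.3115
2028-11-08 to 2028-12-31: 54 days at 0.8% → €377000 × 0.8% × 54/366 = €444.9836
Total = €10086.2951

€10086.30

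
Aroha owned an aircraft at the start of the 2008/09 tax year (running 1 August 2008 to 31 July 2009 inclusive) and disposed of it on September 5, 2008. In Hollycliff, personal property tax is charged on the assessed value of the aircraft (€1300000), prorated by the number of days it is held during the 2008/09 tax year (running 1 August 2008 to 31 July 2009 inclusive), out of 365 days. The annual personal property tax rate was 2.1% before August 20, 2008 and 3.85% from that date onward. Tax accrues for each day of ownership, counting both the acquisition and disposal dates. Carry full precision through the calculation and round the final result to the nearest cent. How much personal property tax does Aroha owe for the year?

August 1 – August 19, 2008: 19 days at 2.1% → €1300000 × 2.1% × 19/365 = €1421.0959
August 20 – September 5, 2008: 17 days at 3.85% → €1300000 × 3.85% × 17/365 = €2331.0959
Total = €3752.1918

€3752.19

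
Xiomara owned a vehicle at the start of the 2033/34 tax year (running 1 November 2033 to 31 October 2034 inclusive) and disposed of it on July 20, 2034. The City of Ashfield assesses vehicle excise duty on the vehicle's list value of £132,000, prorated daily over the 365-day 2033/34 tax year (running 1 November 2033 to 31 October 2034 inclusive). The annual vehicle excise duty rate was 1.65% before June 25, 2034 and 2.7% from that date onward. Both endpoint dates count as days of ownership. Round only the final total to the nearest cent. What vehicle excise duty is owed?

November 1, 2033 – June 24, 2034: 236 days at 1.65% → £132,000 × 1.65% × 236/365 = £1,408.2411
June 25 – July 20, 2034: 26 days at 2.7% → £132,000 × 2.7% × 26/365 = £253.8740
Total = £1,662.1151

£1,662.12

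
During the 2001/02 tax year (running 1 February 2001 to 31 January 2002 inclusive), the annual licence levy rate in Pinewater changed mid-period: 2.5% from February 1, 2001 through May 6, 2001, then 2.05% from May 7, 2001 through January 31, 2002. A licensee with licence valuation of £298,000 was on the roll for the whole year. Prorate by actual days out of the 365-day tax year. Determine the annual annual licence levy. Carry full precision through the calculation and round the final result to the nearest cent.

February 1 – May 6, 2001: 95 days at 2.5% → £298,000 × 2.5% × 95/365 = £1,939.0411
May 7, 2001 – January 31, 2002: 270 days at 2.05% → £298,000 × 2.05% × 270/365 = £4,518.9863
Total = £6,458.0274

£6,458.03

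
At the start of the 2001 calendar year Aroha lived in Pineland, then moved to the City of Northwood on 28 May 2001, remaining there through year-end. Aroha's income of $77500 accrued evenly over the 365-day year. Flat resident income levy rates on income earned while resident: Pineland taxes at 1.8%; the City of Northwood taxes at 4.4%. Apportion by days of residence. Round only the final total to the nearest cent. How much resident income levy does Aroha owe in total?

$2598.48

Pineland, 1 January – 27 May 2001: 147 days → $77500 × 1.8% × 147/365 = $561.8219
The City of Northwood, 28 May – 31 December 2001: 218 days → $77500 × 4.4% × 218/365 = $2036.6575
Total = $2598.4795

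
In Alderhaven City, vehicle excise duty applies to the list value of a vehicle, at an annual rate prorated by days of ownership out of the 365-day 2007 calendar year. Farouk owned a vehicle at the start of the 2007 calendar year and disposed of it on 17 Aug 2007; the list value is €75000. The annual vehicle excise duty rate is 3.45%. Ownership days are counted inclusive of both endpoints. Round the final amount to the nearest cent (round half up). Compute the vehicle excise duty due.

€1623.39

Days held (1 Jan – 17 Aug 2007): 229 out of 365
Tax = €75000 × 3.45% × 229/365 = €1623.3904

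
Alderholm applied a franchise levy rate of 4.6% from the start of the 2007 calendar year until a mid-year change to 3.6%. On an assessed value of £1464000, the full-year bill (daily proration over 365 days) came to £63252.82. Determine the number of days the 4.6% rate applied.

263 days

Let d = days at the first rate; then 365 − d days at the second rate.
£1464000 × [4.6%·d + 3.6%·(365−d)] / 365 = £63252.82
Solving gives d = 263, so the new rate took effect on 21 Sep 2007.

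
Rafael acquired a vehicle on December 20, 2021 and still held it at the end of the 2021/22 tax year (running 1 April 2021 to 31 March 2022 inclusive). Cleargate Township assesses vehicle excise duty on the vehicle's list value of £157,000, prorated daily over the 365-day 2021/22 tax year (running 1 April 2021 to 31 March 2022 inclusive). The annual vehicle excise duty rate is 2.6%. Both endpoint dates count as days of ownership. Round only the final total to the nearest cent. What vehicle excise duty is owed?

Days held (December 20, 2021 – March 31, 2022): 102 out of 365
Tax = £157,000 × 2.6% × 102/365 = £1,140.7233

£1,140.72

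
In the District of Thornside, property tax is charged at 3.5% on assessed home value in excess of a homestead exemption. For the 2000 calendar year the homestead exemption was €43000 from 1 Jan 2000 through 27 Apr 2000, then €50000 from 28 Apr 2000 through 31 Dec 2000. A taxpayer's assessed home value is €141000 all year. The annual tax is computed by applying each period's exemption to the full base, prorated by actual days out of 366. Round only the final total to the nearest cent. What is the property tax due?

€3263.99

1 Jan – 27 Apr 2000: 118 days, exemption €43000 → (€141000 − €43000) × 3.5% × 118/366 = €1105.8470
28 Apr – 31 Dec 2000: 248 days, exemption €50000 → (€141000 − €50000) × 3.5% × 248/366 = €2158.1421
Total = €3263.9891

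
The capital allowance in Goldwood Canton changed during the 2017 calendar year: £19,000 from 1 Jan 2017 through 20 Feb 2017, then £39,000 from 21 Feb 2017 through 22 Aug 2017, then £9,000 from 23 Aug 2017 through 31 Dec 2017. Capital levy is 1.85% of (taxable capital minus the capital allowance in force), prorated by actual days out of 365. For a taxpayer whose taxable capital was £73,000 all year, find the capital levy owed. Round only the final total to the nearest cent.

1 Jan – 20 Feb 2017: 51 days, exemption £19,000 → (£73,000 − £19,000) × 1.85% × 51/365 = £139.5863
21 Feb – 22 Aug 2017: 183 days, exemption £39,000 → (£73,000 − £39,000) × 1.85% × 183/365 = £315.3616
23 Aug – 31 Dec 2017: 131 days, exemption £9,000 → (£73,000 − £9,000) × 1.85% × 131/365 = £424.9425
Total = £879.8904

£879.89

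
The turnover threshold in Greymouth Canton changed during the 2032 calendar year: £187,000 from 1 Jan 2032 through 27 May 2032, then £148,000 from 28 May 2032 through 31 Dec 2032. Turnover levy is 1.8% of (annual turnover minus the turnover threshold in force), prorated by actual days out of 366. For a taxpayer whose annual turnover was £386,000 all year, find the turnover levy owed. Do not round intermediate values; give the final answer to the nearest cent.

1 Jan – 27 May 2032: 148 days, exemption £187,000 → (£386,000 − £187,000) × 1.8% × 148/366 = £1,448.4590
28 May – 31 Dec 2032: 218 days, exemption £148,000 → (£386,000 − £148,000) × 1.8% × 218/366 = £2,551.6721
Total = £4,000.1311

£4,000.13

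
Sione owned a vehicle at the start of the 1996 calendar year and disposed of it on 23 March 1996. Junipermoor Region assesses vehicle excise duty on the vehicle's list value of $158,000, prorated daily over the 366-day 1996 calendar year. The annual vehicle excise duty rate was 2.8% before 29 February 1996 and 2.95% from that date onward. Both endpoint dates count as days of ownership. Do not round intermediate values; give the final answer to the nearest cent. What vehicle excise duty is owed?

1 January – 28 February 1996: 59 days at 2.8% → $158,000 × 2.8% × 59/366 = $713.1585
29 February – 23 March 1996: 24 days at 2.95% → $158,000 × 2.95% × 24/366 = $305.6393
Total = $1,018.7978

$1,018.80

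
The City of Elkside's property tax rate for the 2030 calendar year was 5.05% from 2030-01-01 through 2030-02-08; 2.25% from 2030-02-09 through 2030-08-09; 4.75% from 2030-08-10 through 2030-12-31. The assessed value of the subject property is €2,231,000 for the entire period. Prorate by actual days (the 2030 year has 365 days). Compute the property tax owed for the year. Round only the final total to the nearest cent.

2030-01-01 to 2030-02-08: 39 days at 5.05% → €2,231,000 × 5.05% × 39/365 = €12,038.2315
2030-02-09 to 2030-08-09: 182 days at 2.25% → €2,231,000 × 2.25% × 182/365 = €25,029.9863
2030-08-10 to 2030-12-31: 144 days at 4.75% → €2,231,000 × 4.75% × 144/365 = €41,808.3288
Total = €78,876.5466

€78,876.55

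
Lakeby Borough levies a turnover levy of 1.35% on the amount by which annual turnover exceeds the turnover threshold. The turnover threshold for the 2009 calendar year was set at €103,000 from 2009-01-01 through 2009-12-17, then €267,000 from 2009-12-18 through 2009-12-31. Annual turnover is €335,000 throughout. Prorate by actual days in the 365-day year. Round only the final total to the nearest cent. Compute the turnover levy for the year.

€3,047.08

2009-01-01 to 2009-12-17: 351 days, exemption €103,000 → (€335,000 − €103,000) × 1.35% × 351/365 = €3,011.8685
2009-12-18 to 2009-12-31: 14 days, exemption €267,000 → (€335,000 − €267,000) × 1.35% × 14/365 = €35.2110
Total = €3,047.0795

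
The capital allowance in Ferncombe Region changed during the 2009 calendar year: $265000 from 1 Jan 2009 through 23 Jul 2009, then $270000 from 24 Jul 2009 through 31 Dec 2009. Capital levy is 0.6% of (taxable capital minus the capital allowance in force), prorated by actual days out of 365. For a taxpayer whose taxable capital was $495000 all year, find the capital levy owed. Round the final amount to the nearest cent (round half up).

$1366.77

1 Jan – 23 Jul 2009: 204 days, exemption $265000 → ($495000 − $265000) × 0.6% × 204/365 = $771.2877
24 Jul – 31 Dec 2009: 161 days, exemption $270000 → ($495000 − $270000) × 0.6% × 161/365 = $595.4795
Total = $1366.7671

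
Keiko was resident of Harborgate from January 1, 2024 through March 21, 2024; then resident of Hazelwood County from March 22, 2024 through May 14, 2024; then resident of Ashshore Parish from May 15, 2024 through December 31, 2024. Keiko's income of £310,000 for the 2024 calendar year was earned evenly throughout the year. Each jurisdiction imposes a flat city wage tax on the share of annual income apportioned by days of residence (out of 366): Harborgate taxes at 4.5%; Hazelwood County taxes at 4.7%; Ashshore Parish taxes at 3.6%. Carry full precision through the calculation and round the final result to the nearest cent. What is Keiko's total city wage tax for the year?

Harborgate, January 1 – March 21, 2024: 81 days → £310,000 × 4.5% × 81/366 = £3,087.2951
Hazelwood County, March 22 – May 14, 2024: 54 days → £310,000 × 4.7% × 54/366 = £2,149.6721
Ashshore Parish, May 15 – December 31, 2024: 231 days → £310,000 × 3.6% × 231/366 = £7,043.6066
Total = £12,280.5738

£12,280.57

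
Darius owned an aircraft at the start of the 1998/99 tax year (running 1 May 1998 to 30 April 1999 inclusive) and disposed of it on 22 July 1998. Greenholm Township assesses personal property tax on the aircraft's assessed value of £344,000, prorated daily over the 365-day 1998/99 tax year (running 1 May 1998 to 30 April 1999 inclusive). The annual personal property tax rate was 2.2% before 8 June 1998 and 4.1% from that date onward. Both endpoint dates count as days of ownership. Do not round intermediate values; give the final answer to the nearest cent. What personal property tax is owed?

1 May – 7 June 1998: 38 days at 2.2% → £344,000 × 2.2% × 38/365 = £787.9014
8 June – 22 July 1998: 45 days at 4.1% → £344,000 × 4.1% × 45/365 = £1,738.8493
Total = £2,526.7507

£2,526.75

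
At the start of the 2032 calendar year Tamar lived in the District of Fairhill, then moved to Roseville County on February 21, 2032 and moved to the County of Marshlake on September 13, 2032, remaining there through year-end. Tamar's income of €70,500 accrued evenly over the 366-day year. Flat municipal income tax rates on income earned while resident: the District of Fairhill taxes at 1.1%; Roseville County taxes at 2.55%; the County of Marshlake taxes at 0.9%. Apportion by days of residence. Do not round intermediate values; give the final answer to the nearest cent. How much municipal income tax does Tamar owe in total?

The District of Fairhill, January 1 – February 20, 2032: 51 days → €70,500 × 1.1% × 51/366 = €108.0615
Roseville County, February 21 – September 12, 2032: 205 days → €70,500 × 2.55% × 205/366 = €1,006.9365
The County of Marshlake, September 13 – December 31, 2032: 110 days → €70,500 × 0.9% × 110/366 = €190.6967
Total = €1,305.6947

€1,305.69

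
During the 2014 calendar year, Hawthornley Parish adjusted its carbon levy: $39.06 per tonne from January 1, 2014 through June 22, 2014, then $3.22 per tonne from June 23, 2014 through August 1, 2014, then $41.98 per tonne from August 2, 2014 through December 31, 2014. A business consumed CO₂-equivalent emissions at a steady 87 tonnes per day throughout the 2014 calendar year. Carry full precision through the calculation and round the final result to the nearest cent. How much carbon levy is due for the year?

$1154241.18

January 1 – June 22, 2014: 173 days × 87 tonnes/day = 15,051 tonnes at $39.06/tonne → $587892.06
June 23 – August 1, 2014: 40 days × 87 tonnes/day = 3,480 tonnes at $3.22/tonne → $11205.60
August 2 – December 31, 2014: 152 days × 87 tonnes/day = 13,224 tonnes at $41.98/tonne → $555143.52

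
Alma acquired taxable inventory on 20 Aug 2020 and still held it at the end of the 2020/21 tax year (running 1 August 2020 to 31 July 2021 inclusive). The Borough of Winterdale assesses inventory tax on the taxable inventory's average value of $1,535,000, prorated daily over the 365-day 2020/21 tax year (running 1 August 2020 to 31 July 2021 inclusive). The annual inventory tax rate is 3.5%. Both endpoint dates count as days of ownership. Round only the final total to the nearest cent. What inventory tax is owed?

$50,928.36

Days held (20 Aug 2020 – 31 Jul 2021): 346 out of 365
Tax = $1,535,000 × 3.5% × 346/365 = $50,928.3562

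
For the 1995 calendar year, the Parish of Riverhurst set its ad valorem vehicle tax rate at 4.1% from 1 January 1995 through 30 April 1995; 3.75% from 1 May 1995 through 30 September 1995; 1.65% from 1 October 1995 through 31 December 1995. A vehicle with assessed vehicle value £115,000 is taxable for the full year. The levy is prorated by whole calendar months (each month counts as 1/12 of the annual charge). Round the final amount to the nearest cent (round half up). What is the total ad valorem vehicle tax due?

1 January – 30 April 1995: 4 months at 4.1% → £115,000 × 4.1% × 4/12 = £1,571.6667
1 May – 30 September 1995: 5 months at 3.75% → £115,000 × 3.75% × 5/12 = £1,796.8750
1 October – 31 December 1995: 3 months at 1.65% → £115,000 × 1.65% × 3/12 = £474.3750
Total = £3,842.9167

£3,842.92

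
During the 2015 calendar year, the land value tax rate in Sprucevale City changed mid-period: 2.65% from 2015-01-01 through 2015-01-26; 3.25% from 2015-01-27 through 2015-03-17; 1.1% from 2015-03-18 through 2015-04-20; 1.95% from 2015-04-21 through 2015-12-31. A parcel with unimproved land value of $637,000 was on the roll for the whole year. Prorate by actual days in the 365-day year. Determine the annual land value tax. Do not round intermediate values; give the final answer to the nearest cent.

$13,369.15

2015-01-01 to 2015-01-26: 26 days at 2.65% → $637,000 × 2.65% × 26/365 = $1,202.4466
2015-01-27 to 2015-03-17: 50 days at 3.25% → $637,000 × 3.25% × 50/365 = $2,835.9589
2015-03-18 to 2015-04-20: 34 days at 1.1% → $637,000 × 1.1% × 34/365 = $652.7068
2015-04-21 to 2015-12-31: 255 days at 1.95% → $637,000 × 1.95% × 255/365 = $8,678.0342
Total = $13,369.1466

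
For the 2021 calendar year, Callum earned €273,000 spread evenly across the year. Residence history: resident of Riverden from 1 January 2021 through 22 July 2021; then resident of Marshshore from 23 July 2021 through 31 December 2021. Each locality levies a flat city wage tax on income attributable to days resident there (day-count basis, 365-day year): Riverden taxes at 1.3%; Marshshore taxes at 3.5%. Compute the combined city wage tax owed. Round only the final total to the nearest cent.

€6,214.68

Riverden, 1 January – 22 July 2021: 203 days → €273,000 × 1.3% × 203/365 = €1,973.8274
Marshshore, 23 July – 31 December 2021: 162 days → €273,000 × 3.5% × 162/365 = €4,240.8493
Total = €6,214.6767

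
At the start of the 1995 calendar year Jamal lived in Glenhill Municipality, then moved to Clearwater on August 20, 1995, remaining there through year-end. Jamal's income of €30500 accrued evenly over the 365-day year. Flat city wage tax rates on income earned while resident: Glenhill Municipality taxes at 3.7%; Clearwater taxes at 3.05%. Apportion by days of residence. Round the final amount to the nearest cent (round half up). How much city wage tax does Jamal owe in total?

€1055.72

Glenhill Municipality, January 1 – August 19, 1995: 231 days → €30500 × 3.7% × 231/365 = €714.2014
Clearwater, August 20 – December 31, 1995: 134 days → €30500 × 3.05% × 134/365 = €341.5164
Total = €1055.7178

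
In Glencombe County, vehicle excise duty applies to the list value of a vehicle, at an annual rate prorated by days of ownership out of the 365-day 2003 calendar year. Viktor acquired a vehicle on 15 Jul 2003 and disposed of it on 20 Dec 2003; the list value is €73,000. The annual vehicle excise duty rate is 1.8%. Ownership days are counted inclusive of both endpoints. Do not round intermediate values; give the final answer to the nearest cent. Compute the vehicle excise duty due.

€572.40

Days held (15 Jul – 20 Dec 2003): 159 out of 365
Tax = €73,000 × 1.8% × 159/365 = €572.4000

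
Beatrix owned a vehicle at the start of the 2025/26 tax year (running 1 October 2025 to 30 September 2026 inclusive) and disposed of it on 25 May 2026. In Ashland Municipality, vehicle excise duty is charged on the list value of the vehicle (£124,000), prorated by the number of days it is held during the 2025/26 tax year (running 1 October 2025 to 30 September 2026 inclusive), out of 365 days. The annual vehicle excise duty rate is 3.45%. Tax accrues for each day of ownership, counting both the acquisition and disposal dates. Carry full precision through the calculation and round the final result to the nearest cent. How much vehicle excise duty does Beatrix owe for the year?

Days held (1 October 2025 – 25 May 2026): 237 out of 365
Tax = £124,000 × 3.45% × 237/365 = £2,777.7699

£2,777.77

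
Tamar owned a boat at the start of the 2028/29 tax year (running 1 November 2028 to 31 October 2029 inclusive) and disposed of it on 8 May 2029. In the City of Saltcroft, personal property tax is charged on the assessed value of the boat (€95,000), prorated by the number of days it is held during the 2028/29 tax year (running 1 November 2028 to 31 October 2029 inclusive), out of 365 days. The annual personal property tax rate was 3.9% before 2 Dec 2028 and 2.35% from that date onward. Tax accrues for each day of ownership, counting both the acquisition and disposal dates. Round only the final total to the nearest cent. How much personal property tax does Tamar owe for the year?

1 Nov – 1 Dec 2028: 31 days at 3.9% → €95,000 × 3.9% × 31/365 = €314.6712
2 Dec 2028 – 8 May 2029: 158 days at 2.35% → €95,000 × 2.35% × 158/365 = €966.3973
Total = €1,281.0685

€1,281.07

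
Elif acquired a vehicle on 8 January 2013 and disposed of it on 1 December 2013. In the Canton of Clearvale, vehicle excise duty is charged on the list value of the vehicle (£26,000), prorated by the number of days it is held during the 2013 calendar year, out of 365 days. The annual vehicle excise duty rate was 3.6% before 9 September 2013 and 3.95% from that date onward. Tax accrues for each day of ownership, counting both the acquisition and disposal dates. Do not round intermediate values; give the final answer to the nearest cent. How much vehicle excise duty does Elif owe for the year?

£862.06

8 January – 8 September 2013: 244 days at 3.6% → £26,000 × 3.6% × 244/365 = £625.7096
9 September – 1 December 2013: 84 days at 3.95% → £26,000 × 3.95% × 84/365 = £236.3507
Total = £862.0603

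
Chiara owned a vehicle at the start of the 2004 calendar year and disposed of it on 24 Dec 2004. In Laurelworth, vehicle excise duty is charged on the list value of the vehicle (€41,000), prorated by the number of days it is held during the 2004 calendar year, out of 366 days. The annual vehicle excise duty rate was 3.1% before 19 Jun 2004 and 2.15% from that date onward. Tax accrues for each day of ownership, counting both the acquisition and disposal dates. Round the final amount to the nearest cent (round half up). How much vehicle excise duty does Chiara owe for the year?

1 Jan – 18 Jun 2004: 170 days at 3.1% → €41,000 × 3.1% × 170/366 = €590.3552
19 Jun – 24 Dec 2004: 189 days at 2.15% → €41,000 × 2.15% × 189/366 = €455.2008
Total = €1,045.5560

€1,045.56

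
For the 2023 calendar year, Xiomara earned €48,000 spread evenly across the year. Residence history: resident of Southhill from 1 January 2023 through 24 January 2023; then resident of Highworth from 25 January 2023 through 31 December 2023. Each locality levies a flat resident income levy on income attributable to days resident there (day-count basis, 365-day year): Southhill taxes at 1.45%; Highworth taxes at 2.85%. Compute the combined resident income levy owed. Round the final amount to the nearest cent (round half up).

Southhill, 1 January – 24 January 2023: 24 days → €48,000 × 1.45% × 24/365 = €45.7644
Highworth, 25 January – 31 December 2023: 341 days → €48,000 × 2.85% × 341/365 = €1,278.0493
Total = €1,323.8137

€1,323.81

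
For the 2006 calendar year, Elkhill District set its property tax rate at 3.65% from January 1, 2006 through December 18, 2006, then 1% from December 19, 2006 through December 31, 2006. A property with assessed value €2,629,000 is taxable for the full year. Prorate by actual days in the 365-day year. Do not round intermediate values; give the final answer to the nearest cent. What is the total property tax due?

January 1 – December 18, 2006: 352 days at 3.65% → €2,629,000 × 3.65% × 352/365 = €92,540.8000
December 19 – December 31, 2006: 13 days at 1% → €2,629,000 × 1% × 13/365 = €936.3562
Total = €93,477.1562

€93,477.16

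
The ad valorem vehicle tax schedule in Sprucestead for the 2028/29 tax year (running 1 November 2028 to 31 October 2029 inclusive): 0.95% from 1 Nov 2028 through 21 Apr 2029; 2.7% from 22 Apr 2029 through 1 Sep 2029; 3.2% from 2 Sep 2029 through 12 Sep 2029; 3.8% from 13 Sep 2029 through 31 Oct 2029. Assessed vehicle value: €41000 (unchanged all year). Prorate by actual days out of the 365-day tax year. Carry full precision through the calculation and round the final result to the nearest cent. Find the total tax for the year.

1 Nov 2028 – 21 Apr 2029: 172 days at 0.95% → €41000 × 0.95% × 172/365 = €183.5452
22 Apr – 1 Sep 2029: 133 days at 2.7% → €41000 × 2.7% × 133/365 = €403.3726
2 Sep – 12 Sep 2029: 11 days at 3.2% → €41000 × 3.2% × 11/365 = €39.5397
13 Sep – 31 Oct 2029: 49 days at 3.8% → €41000 × 3.8% × 49/365 = €209.1562
Total = €835.6137

€835.61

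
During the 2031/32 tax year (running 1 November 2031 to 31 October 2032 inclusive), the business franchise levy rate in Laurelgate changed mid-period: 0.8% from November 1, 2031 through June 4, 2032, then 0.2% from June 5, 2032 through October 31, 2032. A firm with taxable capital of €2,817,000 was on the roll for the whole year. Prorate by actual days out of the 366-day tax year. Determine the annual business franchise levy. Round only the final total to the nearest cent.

November 1, 2031 – June 4, 2032: 217 days at 0.8% → €2,817,000 × 0.8% × 217/366 = €13,361.5082
June 5 – October 31, 2032: 149 days at 0.2% → €2,817,000 × 0.2% × 149/366 = €2,293.6230
Total = €15,655.1311

€15,655.13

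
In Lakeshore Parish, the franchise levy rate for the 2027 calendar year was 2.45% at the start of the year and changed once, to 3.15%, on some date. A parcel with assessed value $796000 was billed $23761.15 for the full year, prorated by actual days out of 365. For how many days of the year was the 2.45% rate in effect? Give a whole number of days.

Let d = days at the first rate; then 365 − d days at the second rate.
$796000 × [2.45%·d + 3.15%·(365−d)] / 365 = $23761.15
Solving gives d = 86, so the new rate took effect on 28 March 2027.

86 days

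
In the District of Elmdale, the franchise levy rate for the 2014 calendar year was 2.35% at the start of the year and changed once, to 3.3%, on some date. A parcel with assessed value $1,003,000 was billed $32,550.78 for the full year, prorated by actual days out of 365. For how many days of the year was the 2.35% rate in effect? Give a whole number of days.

21 days

Let d = days at the first rate; then 365 − d days at the second rate.
$1,003,000 × [2.35%·d + 3.3%·(365−d)] / 365 = $32,550.78
Solving gives d = 21, so the new rate took effect on January 22, 2014.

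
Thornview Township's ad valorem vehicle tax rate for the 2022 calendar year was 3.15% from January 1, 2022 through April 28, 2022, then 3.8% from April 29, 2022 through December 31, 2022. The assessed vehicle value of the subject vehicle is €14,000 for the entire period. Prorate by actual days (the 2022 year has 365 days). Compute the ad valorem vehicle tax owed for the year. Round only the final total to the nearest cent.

January 1 – April 28, 2022: 118 days at 3.15% → €14,000 × 3.15% × 118/365 = €142.5699
April 29 – December 31, 2022: 247 days at 3.8% → €14,000 × 3.8% × 247/365 = €360.0110
Total = €502.5808

€502.58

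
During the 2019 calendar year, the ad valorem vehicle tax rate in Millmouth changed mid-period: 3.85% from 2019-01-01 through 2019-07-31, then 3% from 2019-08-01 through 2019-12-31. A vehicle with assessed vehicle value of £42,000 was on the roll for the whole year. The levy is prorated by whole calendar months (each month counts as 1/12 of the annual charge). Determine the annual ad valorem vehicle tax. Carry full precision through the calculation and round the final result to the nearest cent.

2019-01-01 to 2019-07-31: 7 months at 3.85% → £42,000 × 3.85% × 7/12 = £943.2500
2019-08-01 to 2019-12-31: 5 months at 3% → £42,000 × 3% × 5/12 = £525.0000
Total = £1,468.2500

£1,468.25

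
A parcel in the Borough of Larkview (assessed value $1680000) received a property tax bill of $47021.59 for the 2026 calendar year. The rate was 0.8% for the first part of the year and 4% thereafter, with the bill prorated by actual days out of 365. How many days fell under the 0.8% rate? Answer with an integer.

Let d = days at the first rate; then 365 − d days at the second rate.
$1680000 × [0.8%·d + 4%·(365−d)] / 365 = $47021.59
Solving gives d = 137, so the new rate took effect on 18 May 2026.

137 days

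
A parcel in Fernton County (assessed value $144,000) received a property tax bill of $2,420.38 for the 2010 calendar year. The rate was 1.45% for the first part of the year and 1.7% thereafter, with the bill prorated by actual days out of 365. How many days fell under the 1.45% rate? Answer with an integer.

28 days

Let d = days at the first rate; then 365 − d days at the second rate.
$144,000 × [1.45%·d + 1.7%·(365−d)] / 365 = $2,420.38
Solving gives d = 28, so the new rate took effect on 29 January 2010.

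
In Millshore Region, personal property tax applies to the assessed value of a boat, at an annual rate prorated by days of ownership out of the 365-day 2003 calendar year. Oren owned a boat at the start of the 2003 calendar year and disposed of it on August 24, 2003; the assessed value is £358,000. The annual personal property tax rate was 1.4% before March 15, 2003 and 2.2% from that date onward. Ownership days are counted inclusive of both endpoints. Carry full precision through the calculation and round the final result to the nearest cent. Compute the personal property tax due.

£4,519.63

January 1 – March 14, 2003: 73 days at 1.4% → £358,000 × 1.4% × 73/365 = £1,002.4000
March 15 – August 24, 2003: 163 days at 2.2% → £358,000 × 2.2% × 163/365 = £3,517.2274
Total = £4,519.6274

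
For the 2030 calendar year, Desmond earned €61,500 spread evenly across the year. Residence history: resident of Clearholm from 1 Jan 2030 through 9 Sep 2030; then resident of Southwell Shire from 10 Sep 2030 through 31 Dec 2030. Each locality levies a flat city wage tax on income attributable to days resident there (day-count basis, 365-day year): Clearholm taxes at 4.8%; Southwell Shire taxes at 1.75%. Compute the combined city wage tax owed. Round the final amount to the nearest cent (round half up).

Clearholm, 1 Jan – 9 Sep 2030: 252 days → €61,500 × 4.8% × 252/365 = €2,038.0932
Southwell Shire, 10 Sep – 31 Dec 2030: 113 days → €61,500 × 1.75% × 113/365 = €333.1952
Total = €2,371.2884

€2,371.29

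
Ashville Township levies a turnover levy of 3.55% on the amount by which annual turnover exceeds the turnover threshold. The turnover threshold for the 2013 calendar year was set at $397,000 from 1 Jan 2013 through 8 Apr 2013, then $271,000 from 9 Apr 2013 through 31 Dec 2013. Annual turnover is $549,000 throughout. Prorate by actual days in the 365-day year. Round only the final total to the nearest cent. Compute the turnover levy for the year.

1 Jan – 8 Apr 2013: 98 days, exemption $397,000 → ($549,000 − $397,000) × 3.55% × 98/365 = $1,448.7890
9 Apr – 31 Dec 2013: 267 days, exemption $271,000 → ($549,000 − $271,000) × 3.55% × 267/365 = $7,219.2411
Total = $8,668.0301

$8,668.03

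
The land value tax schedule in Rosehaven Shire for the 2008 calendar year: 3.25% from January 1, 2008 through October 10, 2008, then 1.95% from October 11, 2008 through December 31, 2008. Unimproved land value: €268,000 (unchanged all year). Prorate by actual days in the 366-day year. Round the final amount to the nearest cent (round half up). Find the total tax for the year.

January 1 – October 10, 2008: 284 days at 3.25% → €268,000 × 3.25% × 284/366 = €6,758.5792
October 11 – December 31, 2008: 82 days at 1.95% → €268,000 × 1.95% × 82/366 = €1,170.8525
Total = €7,929.4317

€7,929.43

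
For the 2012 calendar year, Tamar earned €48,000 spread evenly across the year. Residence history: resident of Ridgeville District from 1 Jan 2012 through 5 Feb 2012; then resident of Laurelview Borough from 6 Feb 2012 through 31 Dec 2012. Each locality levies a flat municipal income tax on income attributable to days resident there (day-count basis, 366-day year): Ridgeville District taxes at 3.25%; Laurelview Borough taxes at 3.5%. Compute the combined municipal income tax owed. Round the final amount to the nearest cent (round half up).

Ridgeville District, 1 Jan – 5 Feb 2012: 36 days → €48,000 × 3.25% × 36/366 = €153.4426
Laurelview Borough, 6 Feb – 31 Dec 2012: 330 days → €48,000 × 3.5% × 330/366 = €1,514.7541
Total = €1,668.1967

€1,668.20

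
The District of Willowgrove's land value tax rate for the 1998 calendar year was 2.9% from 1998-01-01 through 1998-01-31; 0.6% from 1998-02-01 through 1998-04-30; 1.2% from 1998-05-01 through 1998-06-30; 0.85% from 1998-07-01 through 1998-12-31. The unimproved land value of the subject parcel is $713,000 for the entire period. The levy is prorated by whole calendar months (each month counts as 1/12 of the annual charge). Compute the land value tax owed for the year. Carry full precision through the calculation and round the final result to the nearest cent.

$7,248.83

1998-01-01 to 1998-01-31: 1 month at 2.9% → $713,000 × 2.9% × 1/12 = $1,723.0833
1998-02-01 to 1998-04-30: 3 months at 0.6% → $713,000 × 0.6% × 3/12 = $1,069.5000
1998-05-01 to 1998-06-30: 2 months at 1.2% → $713,000 × 1.2% × 2/12 = $1,426.0000
1998-07-01 to 1998-12-31: 6 months at 0.85% → $713,000 × 0.85% × 6/12 = $3,030.2500
Total = $7,248.8333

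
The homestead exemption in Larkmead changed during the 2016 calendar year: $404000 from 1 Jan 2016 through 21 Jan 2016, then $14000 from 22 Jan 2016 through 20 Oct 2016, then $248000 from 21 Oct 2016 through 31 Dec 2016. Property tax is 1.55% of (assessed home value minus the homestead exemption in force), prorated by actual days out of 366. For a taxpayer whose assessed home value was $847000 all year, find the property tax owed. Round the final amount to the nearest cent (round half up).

$11851.15

1 Jan – 21 Jan 2016: 21 days, exemption $404000 → ($847000 − $404000) × 1.55% × 21/366 = $393.9795
22 Jan – 20 Oct 2016: 273 days, exemption $14000 → ($847000 − $14000) × 1.55% × 273/366 = $9630.7090
21 Oct – 31 Dec 2016: 72 days, exemption $248000 → ($847000 − $248000) × 1.55% × 72/366 = $1826.4590
Total = $11851.1475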